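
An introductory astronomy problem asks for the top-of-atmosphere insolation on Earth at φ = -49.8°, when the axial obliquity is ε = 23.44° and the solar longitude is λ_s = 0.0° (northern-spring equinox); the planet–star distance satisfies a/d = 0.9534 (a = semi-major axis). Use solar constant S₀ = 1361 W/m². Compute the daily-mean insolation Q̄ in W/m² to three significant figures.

Solar declination: sin δ = sin ε · sin λ_s = sin 23.44° × sin 0.0° = 0.00000, so δ = +0.000°.
cos H₀ = −tan(-49.8°) tan(+0.000°) = 0.0000, H₀ = 1.5708 rad.
Bracket: H₀ sin φ sin δ + cos φ cos δ sin H₀ = 1.5708×-0.76380×0.00000 + 0.64546×1.00000×1.00000 = -0.000000 + 0.645460 = 0.645460.
Inverse-square distance factor (a/d)² = 0.9534² = 0.908972.
Q̄ = (S₀/π) × 0.908972 × [bracket] = (1361/π) × 0.908972 × 0.645460 = 254.2 W/m².

Q̄ ≈ 254 W/m²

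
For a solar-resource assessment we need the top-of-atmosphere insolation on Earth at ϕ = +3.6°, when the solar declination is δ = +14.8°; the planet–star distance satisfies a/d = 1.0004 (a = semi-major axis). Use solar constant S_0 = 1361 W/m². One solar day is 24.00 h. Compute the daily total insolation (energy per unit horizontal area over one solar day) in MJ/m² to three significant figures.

cos h₀ = −tan(+3.6°) tan(+14.800°) = -0.0166, h₀ = 1.5874 rad.
Bracket: h₀ sin ϕ sin δ + cos ϕ cos δ sin h₀ = 1.5874×0.06279×0.25545 + 0.99803×0.96682×0.99986 = 0.025461 + 0.964780 = 0.990241.
Inverse-square distance factor (a/d)² = 1.0004² = 1.000800.
Q̄ = (S_0/π) × 1.000800 × [bracket] = (1361/π) × 1.000800 × 0.990241 = 429.34 W/m².
Daily total = Q̄ × 24.00 h × 3600 s/h = 429.34 × 24.00 × 3600 / 10⁶ = 37.09 MJ/m².

37.1 MJ/m²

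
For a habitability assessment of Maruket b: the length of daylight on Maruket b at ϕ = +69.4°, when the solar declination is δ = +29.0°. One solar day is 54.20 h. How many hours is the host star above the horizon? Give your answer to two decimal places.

Sunrise equation: cos h₀ = −tan ϕ · tan δ = -1.4747 ≤ −1, so the host star never sets (polar day) and h₀ = π.
Daylight = 2h₀/(2π) × 54.20 h = (3.1416/π) × 54.20 = 54.20 h.

54.20 h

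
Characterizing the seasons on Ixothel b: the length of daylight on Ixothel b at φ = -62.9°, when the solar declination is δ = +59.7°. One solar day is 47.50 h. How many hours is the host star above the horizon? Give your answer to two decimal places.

cos H₀ = −tan φ · tan δ = 3.3442 ≥ 1, so the host star never rises (polar night) and H₀ = 0.
Daylight = 2H₀/(2π) × 47.50 h = (0.0000/π) × 47.50 = 0.00 h.

0.00 h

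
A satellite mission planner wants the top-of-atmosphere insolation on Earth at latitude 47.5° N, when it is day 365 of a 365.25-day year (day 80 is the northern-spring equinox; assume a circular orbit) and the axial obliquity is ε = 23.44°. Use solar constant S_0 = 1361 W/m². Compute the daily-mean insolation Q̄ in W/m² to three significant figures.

Solar longitude: L_s = 360° × (365 − 80)/365.25 = 280.903°.
sin δ = sin 23.44° × sin 280.903° = -0.39061, so δ = -22.992°.
cos h₀ = −tan(+47.5°) tan(-22.992°) = 0.4631, h₀ = 1.0894 rad.
Bracket: h₀ sin ϕ sin δ + cos ϕ cos δ sin h₀ = 1.0894×0.73728×-0.39061 + 0.67559×0.92056×0.88633 = -0.313735 + 0.551227 = 0.237492.
Q̄ = (S_0/π) × [bracket] = (1361/π) × 0.237492 = 102.9 W/m².

Q̄ ≈ 103 W/m²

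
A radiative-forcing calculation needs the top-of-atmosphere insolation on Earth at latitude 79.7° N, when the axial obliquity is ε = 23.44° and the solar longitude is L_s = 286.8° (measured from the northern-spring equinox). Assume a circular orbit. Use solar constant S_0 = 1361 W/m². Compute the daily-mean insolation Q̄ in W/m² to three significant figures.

Q̄ ≈ 0.00 W/m²

Solar declination: sin δ = sin ε · sin L_s = sin 23.44° × sin 286.8° = -0.38081, so δ = -22.384°.
cos h₀ = −tan(+79.7°) tan(-22.384°) = 2.2662 ≥ 1 ⇒ polar night, h₀ = 0 and Q̄ = 0.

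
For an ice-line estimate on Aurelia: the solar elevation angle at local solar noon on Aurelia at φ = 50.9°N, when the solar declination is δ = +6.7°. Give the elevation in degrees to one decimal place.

45.8°

At local noon the hour angle is zero, so the zenith angle equals |φ − δ| = |+50.9° − (+6.700°)| = 44.200°.
Elevation = 90° − 44.200° = 45.8°.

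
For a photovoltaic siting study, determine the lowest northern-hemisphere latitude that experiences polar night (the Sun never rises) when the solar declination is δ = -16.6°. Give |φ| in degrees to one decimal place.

Polar night requires cos H₀ = −tan φ tan δ ≥ 1, i.e. tan φ tan δ ≤ −1.
The boundary is |tan φ| · |tan δ| = 1, so |φ| = 90° − |δ| = 90° − 16.6° = 73.4° in the northern hemisphere.

|φ| = 73.4°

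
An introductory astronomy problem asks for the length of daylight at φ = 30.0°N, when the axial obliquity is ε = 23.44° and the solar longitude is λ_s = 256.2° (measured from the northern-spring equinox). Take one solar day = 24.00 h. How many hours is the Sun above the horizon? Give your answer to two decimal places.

Solar declination: sin δ = sin ε · sin λ_s = sin 23.44° × sin 256.2° = -0.38631, so δ = -22.725°.
cos H₀ = −tan φ · tan δ = −tan(+30.0°) × tan(-22.725°) = 0.2418, so H₀ = 1.3266 rad = 76.01°.
Daylight = 2H₀/(2π) × 24.00 h = (1.3266/π) × 24.00 = 10.13 h.

10.13 h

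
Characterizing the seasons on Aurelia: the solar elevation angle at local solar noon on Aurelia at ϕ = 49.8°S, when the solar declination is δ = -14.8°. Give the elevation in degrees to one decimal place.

At local noon the hour angle is zero, so the zenith angle equals |ϕ − δ| = |-49.8° − (-14.800°)| = 35.000°.
Elevation = 90° − 35.000° = 55.0°.

55.0°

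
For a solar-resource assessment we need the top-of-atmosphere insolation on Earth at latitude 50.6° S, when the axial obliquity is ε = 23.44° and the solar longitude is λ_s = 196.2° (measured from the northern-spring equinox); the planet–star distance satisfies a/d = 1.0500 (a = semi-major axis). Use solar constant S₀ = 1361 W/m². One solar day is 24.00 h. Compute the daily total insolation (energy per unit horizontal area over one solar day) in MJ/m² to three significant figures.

Solar declination: sin δ = sin ε · sin λ_s = sin 23.44° × sin 196.2° = -0.11098, so δ = -6.372°.
cos H₀ = −tan(-50.6°) tan(-6.372°) = -0.1359, H₀ = 1.7072 rad.
Bracket: H₀ sin φ sin δ + cos φ cos δ sin H₀ = 1.7072×-0.77273×-0.11098 + 0.63473×0.99382×0.99072 = 0.146405 + 0.624953 = 0.771358.
Inverse-square distance factor (a/d)² = 1.0500² = 1.102500.
Q̄ = (S₀/π) × 1.102500 × [bracket] = (1361/π) × 1.102500 × 0.771358 = 368.42 W/m².
Daily total = Q̄ × 24.00 h × 3600 s/h = 368.42 × 24.00 × 3600 / 10⁶ = 31.83 MJ/m².

31.8 MJ/m²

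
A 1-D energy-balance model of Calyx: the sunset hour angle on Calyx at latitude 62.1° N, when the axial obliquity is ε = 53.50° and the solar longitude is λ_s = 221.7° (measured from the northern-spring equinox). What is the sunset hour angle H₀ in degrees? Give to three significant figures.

H₀ = 0.00°

Solar declination: sin δ = sin ε · sin λ_s = sin 53.50° × sin 221.7° = -0.53475, so δ = -32.327°.
cos H₀ = −tan φ · tan δ = 1.1952 ≥ 1, so the host star never rises (polar night) and H₀ = 0.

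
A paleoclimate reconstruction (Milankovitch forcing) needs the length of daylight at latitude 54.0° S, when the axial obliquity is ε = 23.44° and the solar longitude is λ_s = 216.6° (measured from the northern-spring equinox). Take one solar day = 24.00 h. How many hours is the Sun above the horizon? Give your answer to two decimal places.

14.62 h

Solar declination: sin δ = sin ε · sin λ_s = sin 23.44° × sin 216.6° = -0.23717, so δ = -13.720°.
cos H₀ = −tan φ · tan δ = −tan(-54.0°) × tan(-13.720°) = -0.3360, so H₀ = 1.9135 rad = 109.63°.
Daylight = 2H₀/(2π) × 24.00 h = (1.9135/π) × 24.00 = 14.62 h.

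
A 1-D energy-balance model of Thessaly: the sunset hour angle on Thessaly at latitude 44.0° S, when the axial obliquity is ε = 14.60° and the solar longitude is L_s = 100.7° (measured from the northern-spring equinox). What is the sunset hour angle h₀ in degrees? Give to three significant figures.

Solar declination: sin δ = sin ε · sin L_s = sin 14.60° × sin 100.7° = 0.24769, so δ = +14.341°.
cos h₀ = −tan ϕ · tan δ = −tan(-44.0°) × tan(+14.341°) = 0.2469, so h₀ = 1.3213 rad = 75.71°.

h₀ = 75.7°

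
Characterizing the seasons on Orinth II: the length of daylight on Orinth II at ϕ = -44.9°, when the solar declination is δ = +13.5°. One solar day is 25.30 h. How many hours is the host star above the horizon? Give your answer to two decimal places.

10.70 h

cos h₀ = −tan ϕ · tan δ = −tan(-44.9°) × tan(+13.500°) = 0.2392, so h₀ = 1.3292 rad = 76.16°.
Daylight = 2h₀/(2π) × 25.30 h = (1.3292/π) × 25.30 = 10.70 h.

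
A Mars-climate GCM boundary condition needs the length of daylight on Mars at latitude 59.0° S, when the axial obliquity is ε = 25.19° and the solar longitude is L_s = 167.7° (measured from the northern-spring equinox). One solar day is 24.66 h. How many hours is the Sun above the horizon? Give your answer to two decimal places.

11.14 h

Solar declination: sin δ = sin ε · sin L_s = sin 25.19° × sin 167.7° = 0.09067, so δ = +5.202°.
cos h₀ = −tan ϕ · tan δ = −tan(-59.0°) × tan(+5.202°) = 0.1515, so h₀ = 1.4187 rad = 81.28°.
Daylight = 2h₀/(2π) × 24.66 h = (1.4187/π) × 24.66 = 11.14 h.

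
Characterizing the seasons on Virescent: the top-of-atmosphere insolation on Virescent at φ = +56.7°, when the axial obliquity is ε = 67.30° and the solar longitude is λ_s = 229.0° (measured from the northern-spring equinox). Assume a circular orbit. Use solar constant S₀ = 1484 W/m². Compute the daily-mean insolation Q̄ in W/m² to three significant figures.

Q̄ ≈ 0.00 W/m²

Solar declination: sin δ = sin ε · sin λ_s = sin 67.30° × sin 229.0° = -0.69625, so δ = -44.127°.
cos H₀ = −tan(+56.7°) tan(-44.127°) = 1.4766 ≥ 1 ⇒ polar night, H₀ = 0 and Q̄ = 0.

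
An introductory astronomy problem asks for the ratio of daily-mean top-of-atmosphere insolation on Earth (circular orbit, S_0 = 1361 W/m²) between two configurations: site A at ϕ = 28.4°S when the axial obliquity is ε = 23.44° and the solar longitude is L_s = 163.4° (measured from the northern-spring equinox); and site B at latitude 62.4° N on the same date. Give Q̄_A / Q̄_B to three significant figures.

Q̄_A / Q̄_B ≈ 1.26

— Configuration A (ϕ=-28.4°):
Solar declination: sin δ = sin ε · sin L_s = sin 23.44° × sin 163.4° = 0.11364, so δ = +6.525°.
cos h₀ = −tan(-28.4°) tan(+6.525°) = 0.0618, h₀ = 1.5089 rad.
Bracket: h₀ sin ϕ sin δ + cos ϕ cos δ sin h₀ = 1.5089×-0.47562×0.11364 + 0.87965×0.99352×0.99809 = -0.081555 + 0.872281 = 0.790726.
Q̄ = (S_0/π) × [bracket] = (1361/π) × 0.790726 = 342.56 W/m².
— Configuration B (ϕ=+62.4°):
cos h₀ = −tan(+62.4°) tan(+6.525°) = -0.2188, h₀ = 1.7914 rad.
Bracket: h₀ sin ϕ sin δ + cos ϕ cos δ sin h₀ = 1.7914×0.88620×0.11364 + 0.46330×0.99352×0.97577 = 0.180408 + 0.449145 = 0.629553.
Q̄ = (S_0/π) × [bracket] = (1361/π) × 0.629553 = 272.73 W/m².
Ratio Q̄_A / Q̄_B = 342.56 / 272.73 = 1.256.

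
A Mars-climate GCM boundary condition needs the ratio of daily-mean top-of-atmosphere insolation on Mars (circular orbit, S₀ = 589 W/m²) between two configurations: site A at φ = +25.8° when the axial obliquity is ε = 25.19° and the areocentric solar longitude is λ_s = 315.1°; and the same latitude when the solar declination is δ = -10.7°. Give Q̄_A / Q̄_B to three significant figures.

— Configuration A (φ=+25.8°):
sin δ = sin 25.19° × sin 315.1° = -0.30043, so δ = -17.484°.
cos H₀ = −tan(+25.8°) tan(-17.484°) = 0.1523, H₀ = 1.4179 rad.
Bracket: H₀ sin φ sin δ + cos φ cos δ sin H₀ = 1.4179×0.43523×-0.30043 + 0.90032×0.95380×0.98834 = -0.185399 + 0.848712 = 0.663313.
Q̄ = (S₀/π) × [bracket] = (589/π) × 0.663313 = 124.36 W/m².
— Configuration B (φ=+25.8°):
cos H₀ = −tan(+25.8°) tan(-10.700°) = 0.0913, H₀ = 1.4793 rad.
Bracket: H₀ sin φ sin δ + cos φ cos δ sin H₀ = 1.4793×0.43523×-0.18567 + 0.90032×0.98261×0.99582 = -0.119541 + 0.880966 = 0.761425.
Q̄ = (S₀/π) × [bracket] = (589/π) × 0.761425 = 142.76 W/m².
Ratio Q̄_A / Q̄_B = 124.36 / 142.76 = 0.8711.

Q̄_A / Q̄_B ≈ 0.871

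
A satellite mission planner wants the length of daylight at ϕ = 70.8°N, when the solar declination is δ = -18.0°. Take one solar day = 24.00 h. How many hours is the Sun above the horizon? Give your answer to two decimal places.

cos h₀ = −tan ϕ · tan δ = −tan(+70.8°) × tan(-18.000°) = 0.9330, so h₀ = 0.3680 rad = 21.09°.
Daylight = 2h₀/(2π) × 24.00 h = (0.3680/π) × 24.00 = 2.81 h.

2.81 h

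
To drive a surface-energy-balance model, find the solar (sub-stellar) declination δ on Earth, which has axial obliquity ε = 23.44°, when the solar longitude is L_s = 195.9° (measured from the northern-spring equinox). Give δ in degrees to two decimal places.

sin δ = sin ε · sin L_s = sin 23.44° × sin 195.9° = -0.108978.
δ = arcsin(-0.108978) = -6.26°.

δ = -6.26°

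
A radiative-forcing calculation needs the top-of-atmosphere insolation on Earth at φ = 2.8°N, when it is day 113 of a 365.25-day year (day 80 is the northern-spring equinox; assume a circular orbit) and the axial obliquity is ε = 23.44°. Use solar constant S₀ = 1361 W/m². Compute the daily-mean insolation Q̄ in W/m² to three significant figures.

Q̄ ≈ 430 W/m²

Solar longitude: λ_s = 360° × (113 − 80)/365.25 = 32.526°.
sin δ = sin 23.44° × sin 32.526° = 0.21388, so δ = +12.350°.
cos H₀ = −tan(+2.8°) tan(+12.350°) = -0.0107, H₀ = 1.5815 rad.
Bracket: H₀ sin φ sin δ + cos φ cos δ sin H₀ = 1.5815×0.04885×0.21388 + 0.99881×0.97686×0.99994 = 0.016524 + 0.975639 = 0.992163.
Q̄ = (S₀/π) × [bracket] = (1361/π) × 0.992163 = 429.8 W/m².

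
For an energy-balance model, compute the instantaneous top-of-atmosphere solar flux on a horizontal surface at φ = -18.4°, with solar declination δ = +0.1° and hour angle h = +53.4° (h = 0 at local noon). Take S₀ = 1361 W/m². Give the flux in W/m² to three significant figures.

769 W/m²

cos θ_z = sin φ sin δ + cos φ cos δ cos h = -0.000551 + 0.565743 = 0.565192.
Flux = S₀ · cos θ_z = 1361 × 0.565192 = 769.2 W/m².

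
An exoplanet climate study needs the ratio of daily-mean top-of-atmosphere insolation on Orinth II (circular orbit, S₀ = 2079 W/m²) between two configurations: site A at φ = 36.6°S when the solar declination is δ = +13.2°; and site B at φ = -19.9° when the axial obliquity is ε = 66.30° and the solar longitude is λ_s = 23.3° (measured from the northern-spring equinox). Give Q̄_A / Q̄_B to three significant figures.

Q̄_A / Q̄_B ≈ 0.838

— Configuration A (φ=-36.6°):
cos H₀ = −tan(-36.6°) tan(+13.200°) = 0.1742, H₀ = 1.3957 rad.
Bracket: H₀ sin φ sin δ + cos φ cos δ sin H₀ = 1.3957×-0.59622×0.22835 + 0.80282×0.97358×0.98471 = -0.190020 + 0.769659 = 0.579639.
Q̄ = (S₀/π) × [bracket] = (2079/π) × 0.579639 = 383.59 W/m².
— Configuration B (φ=-19.9°):
Solar declination: sin δ = sin ε · sin λ_s = sin 66.30° × sin 23.3° = 0.36219, so δ = +21.235°.
cos H₀ = −tan(-19.9°) tan(+21.235°) = 0.1407, H₀ = 1.4297 rad.
Bracket: H₀ sin φ sin δ + cos φ cos δ sin H₀ = 1.4297×-0.34038×0.36219 + 0.94029×0.93211×0.99006 = -0.176257 + 0.867742 = 0.691485.
Q̄ = (S₀/π) × [bracket] = (2079/π) × 0.691485 = 457.60 W/m².
Ratio Q̄_A / Q̄_B = 383.59 / 457.60 = 0.8383.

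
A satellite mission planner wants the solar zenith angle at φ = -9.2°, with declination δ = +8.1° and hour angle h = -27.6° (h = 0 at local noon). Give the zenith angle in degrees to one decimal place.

cos θ_z = sin φ sin δ + cos φ cos δ cos h = -0.022527 + 0.866076 = 0.843549.
θ_z = arccos(0.843549) = 32.5°.

θ_z = 32.5°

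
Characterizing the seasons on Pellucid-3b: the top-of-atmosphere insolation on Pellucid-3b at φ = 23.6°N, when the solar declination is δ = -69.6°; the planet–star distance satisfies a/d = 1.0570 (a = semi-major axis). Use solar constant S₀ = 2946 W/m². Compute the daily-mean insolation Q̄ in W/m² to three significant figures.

Q̄ ≈ 0.00 W/m²

cos H₀ = −tan(+23.6°) tan(-69.600°) = 1.1748 ≥ 1 ⇒ polar night, H₀ = 0 and Q̄ = 0.
Inverse-square distance factor (a/d)² = 1.0570² = 1.117249.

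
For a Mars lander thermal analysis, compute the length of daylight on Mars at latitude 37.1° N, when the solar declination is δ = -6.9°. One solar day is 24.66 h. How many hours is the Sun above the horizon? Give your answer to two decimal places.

cos h₀ = −tan ϕ · tan δ = −tan(+37.1°) × tan(-6.900°) = 0.0915, so h₀ = 1.4791 rad = 84.75°.
Daylight = 2h₀/(2π) × 24.66 h = (1.4791/π) × 24.66 = 11.61 h.

11.61 h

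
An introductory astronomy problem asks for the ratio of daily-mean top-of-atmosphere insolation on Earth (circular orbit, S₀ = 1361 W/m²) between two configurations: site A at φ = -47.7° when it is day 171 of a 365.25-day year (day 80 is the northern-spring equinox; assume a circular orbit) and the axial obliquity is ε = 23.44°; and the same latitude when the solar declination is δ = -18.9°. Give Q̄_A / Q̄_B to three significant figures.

— Configuration A (φ=-47.7°):
Solar longitude: λ_s = 360° × (171 − 80)/365.25 = 89.692°.
sin δ = sin 23.44° × sin 89.692° = 0.39778, so δ = +23.440°.
cos H₀ = −tan(-47.7°) tan(+23.440°) = 0.4765, H₀ = 1.0742 rad.
Bracket: H₀ sin φ sin δ + cos φ cos δ sin H₀ = 1.0742×-0.73963×0.39778 + 0.67301×0.91748×0.87919 = -0.316040 + 0.542876 = 0.226836.
Q̄ = (S₀/π) × [bracket] = (1361/π) × 0.226836 = 98.270 W/m².
— Configuration B (φ=-47.7°):
cos H₀ = −tan(-47.7°) tan(-18.900°) = -0.3763, H₀ = 1.9566 rad.
Bracket: H₀ sin φ sin δ + cos φ cos δ sin H₀ = 1.9566×-0.73963×-0.32392 + 0.67301×0.94609×0.92651 = 0.468764 + 0.589935 = 1.058699.
Q̄ = (S₀/π) × [bracket] = (1361/π) × 1.058699 = 458.65 W/m².
Ratio Q̄_A / Q̄_B = 98.270 / 458.65 = 0.2143.

Q̄_A / Q̄_B ≈ 0.214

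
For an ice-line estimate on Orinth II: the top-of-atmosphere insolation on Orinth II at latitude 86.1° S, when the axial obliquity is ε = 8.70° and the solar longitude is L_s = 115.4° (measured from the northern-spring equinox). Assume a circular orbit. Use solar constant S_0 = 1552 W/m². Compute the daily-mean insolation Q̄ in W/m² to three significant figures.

Q̄ ≈ 0.00 W/m²

Solar declination: sin δ = sin ε · sin L_s = sin 8.70° × sin 115.4° = 0.13664, so δ = +7.853°.
cos h₀ = −tan(-86.1°) tan(+7.853°) = 2.0233 ≥ 1 ⇒ polar night, h₀ = 0 and Q̄ = 0.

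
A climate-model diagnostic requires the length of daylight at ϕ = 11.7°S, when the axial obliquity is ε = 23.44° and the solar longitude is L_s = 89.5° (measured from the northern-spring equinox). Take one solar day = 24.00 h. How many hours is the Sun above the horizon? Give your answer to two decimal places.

Solar declination: sin δ = sin ε · sin L_s = sin 23.44° × sin 89.5° = 0.39777, so δ = +23.439°.
cos h₀ = −tan ϕ · tan δ = −tan(-11.7°) × tan(+23.439°) = 0.0898, so h₀ = 1.4809 rad = 84.85°.
Daylight = 2h₀/(2π) × 24.00 h = (1.4809/π) × 24.00 = 11.31 h.

11.31 h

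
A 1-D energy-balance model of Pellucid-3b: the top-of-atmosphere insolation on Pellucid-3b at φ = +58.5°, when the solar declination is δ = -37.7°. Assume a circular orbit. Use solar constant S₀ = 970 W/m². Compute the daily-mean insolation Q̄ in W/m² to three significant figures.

Q̄ ≈ 0.00 W/m²

cos H₀ = −tan(+58.5°) tan(-37.700°) = 1.2612 ≥ 1 ⇒ polar night, H₀ = 0 and Q̄ = 0.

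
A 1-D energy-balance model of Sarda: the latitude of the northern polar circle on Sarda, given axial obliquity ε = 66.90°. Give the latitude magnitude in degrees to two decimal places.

23.10°

The polar circle is the lowest latitude that experiences at least one full rotation of continuous daylight at the northern-summer solstice; it lies at |φ| = 90° − ε = 90° − 66.90° = 23.10°.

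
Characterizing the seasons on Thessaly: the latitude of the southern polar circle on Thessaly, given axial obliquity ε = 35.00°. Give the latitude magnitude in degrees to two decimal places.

The polar circle is the lowest latitude that experiences at least one full rotation of continuous darkness at the northern-summer solstice; it lies at |φ| = 90° − ε = 90° − 35.00° = 55.00°.

55.00°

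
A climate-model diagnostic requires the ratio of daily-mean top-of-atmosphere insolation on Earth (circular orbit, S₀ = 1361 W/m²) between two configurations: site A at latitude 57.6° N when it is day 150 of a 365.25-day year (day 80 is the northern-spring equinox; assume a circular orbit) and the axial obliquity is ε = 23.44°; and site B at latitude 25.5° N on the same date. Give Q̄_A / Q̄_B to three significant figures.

— Configuration A (φ=+57.6°):
Solar longitude: λ_s = 360° × (150 − 80)/365.25 = 68.994°.
sin δ = sin 23.44° × sin 68.994° = 0.37135, so δ = +21.799°.
cos H₀ = −tan(+57.6°) tan(+21.799°) = -0.6302, H₀ = 2.2526 rad.
Bracket: H₀ sin φ sin δ + cos φ cos δ sin H₀ = 2.2526×0.84433×0.37135 + 0.53583×0.92849×0.77641 = 0.706285 + 0.386274 = 1.092559.
Q̄ = (S₀/π) × [bracket] = (1361/π) × 1.092559 = 473.32 W/m².
— Configuration B (φ=+25.5°):
cos H₀ = −tan(+25.5°) tan(+21.799°) = -0.1908, H₀ = 1.7627 rad.
Bracket: H₀ sin φ sin δ + cos φ cos δ sin H₀ = 1.7627×0.43051×0.37135 + 0.90259×0.92849×0.98164 = 0.281803 + 0.822659 = 1.104462.
Q̄ = (S₀/π) × [bracket] = (1361/π) × 1.104462 = 478.47 W/m².
Ratio Q̄_A / Q̄_B = 473.32 / 478.47 = 0.9892.

Q̄_A / Q̄_B ≈ 0.989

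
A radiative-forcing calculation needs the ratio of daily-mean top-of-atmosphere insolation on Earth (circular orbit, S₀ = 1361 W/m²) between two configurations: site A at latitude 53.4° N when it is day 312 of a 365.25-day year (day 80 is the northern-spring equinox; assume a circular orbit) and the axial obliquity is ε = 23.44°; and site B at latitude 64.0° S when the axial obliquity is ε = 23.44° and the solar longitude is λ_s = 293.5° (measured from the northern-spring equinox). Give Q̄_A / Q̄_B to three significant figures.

— Configuration A (φ=+53.4°):
Solar longitude: λ_s = 360° × (312 − 80)/365.25 = 228.665°.
sin δ = sin 23.44° × sin 228.665° = -0.29869, so δ = -17.379°.
cos H₀ = −tan(+53.4°) tan(-17.379°) = 0.4214, H₀ = 1.1358 rad.
Bracket: H₀ sin φ sin δ + cos φ cos δ sin H₀ = 1.1358×0.80282×-0.29869 + 0.59622×0.95435×0.90687 = -0.272358 + 0.516011 = 0.243653.
Q̄ = (S₀/π) × [bracket] = (1361/π) × 0.243653 = 105.56 W/m².
— Configuration B (φ=-64.0°):
Solar declination: sin δ = sin ε · sin λ_s = sin 23.44° × sin 293.5° = -0.36480, so δ = -21.395°.
cos H₀ = −tan(-64.0°) tan(-21.395°) = -0.8033, H₀ = 2.5036 rad.
Bracket: H₀ sin φ sin δ + cos φ cos δ sin H₀ = 2.5036×-0.89879×-0.36480 + 0.43837×0.93109×0.59557 = 0.820877 + 0.243089 = 1.063966.
Q̄ = (S₀/π) × [bracket] = (1361/π) × 1.063966 = 460.93 W/m².
Ratio Q̄_A / Q̄_B = 105.56 / 460.93 = 0.2290.

Q̄_A / Q̄_B ≈ 0.229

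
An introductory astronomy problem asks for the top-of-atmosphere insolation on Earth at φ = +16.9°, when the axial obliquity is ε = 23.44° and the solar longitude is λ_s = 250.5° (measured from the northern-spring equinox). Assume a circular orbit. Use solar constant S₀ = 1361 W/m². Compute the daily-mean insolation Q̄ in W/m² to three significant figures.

Solar declination: sin δ = sin ε · sin λ_s = sin 23.44° × sin 250.5° = -0.37497, so δ = -22.023°.
cos H₀ = −tan(+16.9°) tan(-22.023°) = 0.1229, H₀ = 1.4476 rad.
Bracket: H₀ sin φ sin δ + cos φ cos δ sin H₀ = 1.4476×0.29070×-0.37497 + 0.95681×0.92704×0.99242 = -0.157794 + 0.880278 = 0.722484.
Q̄ = (S₀/π) × [bracket] = (1361/π) × 0.722484 = 313.0 W/m².

Q̄ ≈ 313 W/m²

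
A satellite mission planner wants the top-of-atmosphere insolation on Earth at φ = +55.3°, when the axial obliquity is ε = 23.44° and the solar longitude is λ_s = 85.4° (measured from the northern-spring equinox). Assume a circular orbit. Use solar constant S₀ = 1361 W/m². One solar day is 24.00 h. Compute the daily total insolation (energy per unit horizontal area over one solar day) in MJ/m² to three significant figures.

Solar declination: sin δ = sin ε · sin λ_s = sin 23.44° × sin 85.4° = 0.39651, so δ = +23.360°.
cos H₀ = −tan(+55.3°) tan(+23.360°) = -0.6238, H₀ = 2.2443 rad.
Bracket: H₀ sin φ sin δ + cos φ cos δ sin H₀ = 2.2443×0.82214×0.39651 + 0.56928×0.91803×0.78162 = 0.731612 + 0.408487 = 1.140099.
Q̄ = (S₀/π) × [bracket] = (1361/π) × 1.140099 = 493.91 W/m².
Daily total = Q̄ × 24.00 h × 3600 s/h = 493.91 × 24.00 × 3600 / 10⁶ = 42.67 MJ/m².

42.7 MJ/m²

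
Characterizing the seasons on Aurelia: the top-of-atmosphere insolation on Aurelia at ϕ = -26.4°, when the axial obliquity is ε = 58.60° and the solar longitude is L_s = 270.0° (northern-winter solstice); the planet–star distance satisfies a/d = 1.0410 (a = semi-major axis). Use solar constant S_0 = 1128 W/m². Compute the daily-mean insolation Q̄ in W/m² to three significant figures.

Q̄ ≈ 478 W/m²

Solar declination: sin δ = sin ε · sin L_s = sin 58.60° × sin 270.0° = -0.85355, so δ = -58.600°.
cos h₀ = −tan(-26.4°) tan(-58.600°) = -0.8132, h₀ = 2.5205 rad.
Bracket: h₀ sin ϕ sin δ + cos ϕ cos δ sin h₀ = 2.5205×-0.44464×-0.85355 + 0.89571×0.52101×0.58193 = 0.956586 + 0.271572 = 1.228158.
Inverse-square distance factor (a/d)² = 1.0410² = 1.083681.
Q̄ = (S_0/π) × 1.083681 × [bracket] = (1128/π) × 1.083681 × 1.228158 = 477.9 W/m².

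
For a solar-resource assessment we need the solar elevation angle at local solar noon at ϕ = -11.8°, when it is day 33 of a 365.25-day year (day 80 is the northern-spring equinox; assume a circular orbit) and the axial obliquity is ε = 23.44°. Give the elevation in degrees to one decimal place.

85.1°

Solar longitude: L_s = 360° × (33 − 80)/365.25 = -46.324°, i.e. -46.324° + 360° = 313.676°.
sin δ = sin 23.44° × sin 313.676° = -0.28771, so δ = -16.721°.
At local noon the hour angle is zero, so the zenith angle equals |ϕ − δ| = |-11.8° − (-16.721°)| = 4.921°.
Elevation = 90° − 4.921° = 85.1°.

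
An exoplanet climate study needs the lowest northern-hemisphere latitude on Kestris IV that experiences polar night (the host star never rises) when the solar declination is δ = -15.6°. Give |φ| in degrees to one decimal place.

|φ| = 74.4°

Polar night requires cos H₀ = −tan φ tan δ ≥ 1, i.e. tan φ tan δ ≤ −1.
The boundary is |tan φ| · |tan δ| = 1, so |φ| = 90° − |δ| = 90° − 15.6° = 74.4° in the northern hemisphere.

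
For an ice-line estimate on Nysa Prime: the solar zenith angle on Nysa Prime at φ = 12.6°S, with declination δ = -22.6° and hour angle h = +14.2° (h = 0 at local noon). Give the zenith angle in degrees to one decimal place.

cos θ_z = sin φ sin δ + cos φ cos δ cos h = 0.083831 + 0.873447 = 0.957278.
θ_z = arccos(0.957278) = 16.8°.

θ_z = 16.8°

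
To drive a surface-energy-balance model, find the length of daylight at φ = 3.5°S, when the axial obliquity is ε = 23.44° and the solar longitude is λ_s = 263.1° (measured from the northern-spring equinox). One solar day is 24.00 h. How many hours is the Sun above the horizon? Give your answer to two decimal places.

Solar declination: sin δ = sin ε · sin λ_s = sin 23.44° × sin 263.1° = -0.39491, so δ = -23.260°.
cos H₀ = −tan φ · tan δ = −tan(-3.5°) × tan(-23.260°) = -0.0263, so H₀ = 1.5971 rad = 91.51°.
Daylight = 2H₀/(2π) × 24.00 h = (1.5971/π) × 24.00 = 12.20 h.

12.20 h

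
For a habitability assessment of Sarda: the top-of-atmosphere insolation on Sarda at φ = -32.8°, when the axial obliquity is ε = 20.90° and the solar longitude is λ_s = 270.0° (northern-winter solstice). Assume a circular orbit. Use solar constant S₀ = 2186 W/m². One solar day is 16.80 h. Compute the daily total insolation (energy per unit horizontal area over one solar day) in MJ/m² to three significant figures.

Solar declination: sin δ = sin ε · sin λ_s = sin 20.90° × sin 270.0° = -0.35674, so δ = -20.900°.
cos H₀ = −tan(-32.8°) tan(-20.900°) = -0.2461, H₀ = 1.8194 rad.
Bracket: H₀ sin φ sin δ + cos φ cos δ sin H₀ = 1.8194×-0.54171×-0.35674 + 0.84057×0.93420×0.96925 = 0.351598 + 0.761114 = 1.112712.
Q̄ = (S₀/π) × [bracket] = (2186/π) × 1.112712 = 774.25 W/m².
Daily total = Q̄ × 16.80 h × 3600 s/h = 774.25 × 16.80 × 3600 / 10⁶ = 46.83 MJ/m².

46.8 MJ/m²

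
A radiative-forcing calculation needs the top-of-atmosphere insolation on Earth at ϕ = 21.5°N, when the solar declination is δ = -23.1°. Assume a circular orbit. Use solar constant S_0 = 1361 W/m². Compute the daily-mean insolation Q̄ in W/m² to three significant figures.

Q̄ ≈ 278 W/m²

cos h₀ = −tan(+21.5°) tan(-23.100°) = 0.1680, h₀ = 1.4020 rad.
Bracket: h₀ sin ϕ sin δ + cos ϕ cos δ sin h₀ = 1.4020×0.36650×-0.39234 + 0.93042×0.91982×0.98578 = -0.201597 + 0.843649 = 0.642052.
Q̄ = (S_0/π) × [bracket] = (1361/π) × 0.642052 = 278.1 W/m².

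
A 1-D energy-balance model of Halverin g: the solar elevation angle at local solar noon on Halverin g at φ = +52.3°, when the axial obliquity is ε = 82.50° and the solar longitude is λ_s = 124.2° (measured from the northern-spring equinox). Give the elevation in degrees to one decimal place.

87.2°

Solar declination: sin δ = sin ε · sin λ_s = sin 82.50° × sin 124.2° = 0.82000, so δ = +55.085°.
At local noon the hour angle is zero, so the zenith angle equals |φ − δ| = |+52.3° − (+55.085°)| = 2.785°.
Elevation = 90° − 2.785° = 87.2°.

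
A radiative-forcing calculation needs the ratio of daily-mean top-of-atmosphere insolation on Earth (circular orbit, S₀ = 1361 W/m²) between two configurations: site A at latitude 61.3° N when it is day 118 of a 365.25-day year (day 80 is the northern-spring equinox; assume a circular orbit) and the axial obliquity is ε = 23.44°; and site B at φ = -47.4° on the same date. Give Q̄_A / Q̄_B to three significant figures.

— Configuration A (φ=+61.3°):
Solar longitude: λ_s = 360° × (118 − 80)/365.25 = 37.454°.
sin δ = sin 23.44° × sin 37.454° = 0.24190, so δ = +13.999°.
cos H₀ = −tan(+61.3°) tan(+13.999°) = -0.4554, H₀ = 2.0436 rad.
Bracket: H₀ sin φ sin δ + cos φ cos δ sin H₀ = 2.0436×0.87715×0.24190 + 0.48022×0.97030×0.89030 = 0.433616 + 0.414842 = 0.848458.
Q̄ = (S₀/π) × [bracket] = (1361/π) × 0.848458 = 367.57 W/m².
— Configuration B (φ=-47.4°):
cos H₀ = −tan(-47.4°) tan(+13.999°) = 0.2711, H₀ = 1.2962 rad.
Bracket: H₀ sin φ sin δ + cos φ cos δ sin H₀ = 1.2962×-0.73610×0.24190 + 0.67688×0.97030×0.96255 = -0.230805 + 0.632180 = 0.401375.
Q̄ = (S₀/π) × [bracket] = (1361/π) × 0.401375 = 173.88 W/m².
Ratio Q̄_A / Q̄_B = 367.57 / 173.88 = 2.114.

Q̄_A / Q̄_B ≈ 2.11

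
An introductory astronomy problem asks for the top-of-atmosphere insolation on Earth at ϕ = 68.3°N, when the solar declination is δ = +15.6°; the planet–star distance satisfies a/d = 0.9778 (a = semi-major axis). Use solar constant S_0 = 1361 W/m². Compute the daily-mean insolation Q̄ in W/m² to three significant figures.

cos h₀ = −tan(+68.3°) tan(+15.600°) = -0.7016, h₀ = 2.3485 rad.
Bracket: h₀ sin ϕ sin δ + cos ϕ cos δ sin h₀ = 2.3485×0.92913×0.26892 + 0.36975×0.96316×0.71256 = 0.586800 + 0.253763 = 0.840563.
Inverse-square distance factor (a/d)² = 0.9778² = 0.956093.
Q̄ = (S_0/π) × 0.956093 × [bracket] = (1361/π) × 0.956093 × 0.840563 = 348.2 W/m².

Q̄ ≈ 348 W/m²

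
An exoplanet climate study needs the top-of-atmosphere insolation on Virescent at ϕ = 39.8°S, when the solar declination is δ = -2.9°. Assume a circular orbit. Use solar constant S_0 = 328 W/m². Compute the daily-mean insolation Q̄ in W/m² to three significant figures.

Q̄ ≈ 85.5 W/m²

cos h₀ = −tan(-39.8°) tan(-2.900°) = -0.0422, h₀ = 1.6130 rad.
Bracket: h₀ sin ϕ sin δ + cos ϕ cos δ sin h₀ = 1.6130×-0.64011×-0.05059 + 0.76828×0.99872×0.99911 = 0.052234 + 0.766614 = 0.818848.
Q̄ = (S_0/π) × [bracket] = (328/π) × 0.818848 = 85.49 W/m².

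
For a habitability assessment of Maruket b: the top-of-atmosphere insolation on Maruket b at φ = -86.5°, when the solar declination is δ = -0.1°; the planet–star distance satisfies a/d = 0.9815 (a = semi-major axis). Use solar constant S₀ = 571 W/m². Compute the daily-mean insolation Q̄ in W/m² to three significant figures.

Q̄ ≈ 11.2 W/m²

cos H₀ = −tan(-86.5°) tan(-0.100°) = -0.0285, H₀ = 1.5993 rad.
Bracket: H₀ sin φ sin δ + cos φ cos δ sin H₀ = 1.5993×-0.99813×-0.00175 + 0.06105×1.00000×0.99959 = 0.002794 + 0.061025 = 0.063819.
Inverse-square distance factor (a/d)² = 0.9815² = 0.963342.
Q̄ = (S₀/π) × 0.963342 × [bracket] = (571/π) × 0.963342 × 0.063819 = 11.17 W/m².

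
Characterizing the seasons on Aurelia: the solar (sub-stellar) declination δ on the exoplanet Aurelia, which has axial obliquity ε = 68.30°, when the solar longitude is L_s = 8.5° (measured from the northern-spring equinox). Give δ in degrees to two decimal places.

δ = +7.89°

sin δ = sin ε · sin L_s = sin 68.30° × sin 8.5° = 0.137335.
δ = arcsin(0.137335) = +7.89°.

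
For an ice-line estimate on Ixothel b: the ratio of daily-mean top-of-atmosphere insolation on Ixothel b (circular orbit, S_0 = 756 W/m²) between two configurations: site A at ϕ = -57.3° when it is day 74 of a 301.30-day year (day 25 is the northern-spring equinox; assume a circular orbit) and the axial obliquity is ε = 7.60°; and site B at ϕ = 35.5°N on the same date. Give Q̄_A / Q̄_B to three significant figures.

— Configuration A (ϕ=-57.3°):
Solar longitude: L_s = 360° × (74 − 25)/301.30 = 58.546°.
sin δ = sin 7.60° × sin 58.546° = 0.11282, so δ = +6.478°.
cos h₀ = −tan(-57.3°) tan(+6.478°) = 0.1769, h₀ = 1.3930 rad.
Bracket: h₀ sin ϕ sin δ + cos ϕ cos δ sin h₀ = 1.3930×-0.84151×0.11282 + 0.54024×0.99362×0.98423 = -0.132250 + 0.528328 = 0.396078.
Q̄ = (S_0/π) × [bracket] = (756/π) × 0.396078 = 95.313 W/m².
— Configuration B (ϕ=+35.5°):
cos h₀ = −tan(+35.5°) tan(+6.478°) = -0.0810, h₀ = 1.6519 rad.
Bracket: h₀ sin ϕ sin δ + cos ϕ cos δ sin h₀ = 1.6519×0.58070×0.11282 + 0.81412×0.99362×0.99671 = 0.108224 + 0.806265 = 0.914489.
Q̄ = (S_0/π) × [bracket] = (756/π) × 0.914489 = 220.06 W/m².
Ratio Q̄_A / Q̄_B = 95.313 / 220.06 = 0.4331.

Q̄_A / Q̄_B ≈ 0.433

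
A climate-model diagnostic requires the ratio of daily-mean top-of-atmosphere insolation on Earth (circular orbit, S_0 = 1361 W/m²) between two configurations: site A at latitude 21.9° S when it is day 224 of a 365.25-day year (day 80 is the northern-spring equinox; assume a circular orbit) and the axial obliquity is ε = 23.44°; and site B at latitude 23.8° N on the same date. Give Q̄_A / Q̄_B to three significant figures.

— Configuration A (ϕ=-21.9°):
Solar longitude: L_s = 360° × (224 − 80)/365.25 = 141.930°.
sin δ = sin 23.44° × sin 141.930° = 0.24528, so δ = +14.199°.
cos h₀ = −tan(-21.9°) tan(+14.199°) = 0.1017, h₀ = 1.4689 rad.
Bracket: h₀ sin ϕ sin δ + cos ϕ cos δ sin h₀ = 1.4689×-0.37299×0.24528 + 0.92784×0.96945×0.99481 = -0.134385 + 0.894826 = 0.760441.
Q̄ = (S_0/π) × [bracket] = (1361/π) × 0.760441 = 329.44 W/m².
— Configuration B (ϕ=+23.8°):
cos h₀ = −tan(+23.8°) tan(+14.199°) = -0.1116, h₀ = 1.6826 rad.
Bracket: h₀ sin ϕ sin δ + cos ϕ cos δ sin h₀ = 1.6826×0.40355×0.24528 + 0.91496×0.96945×0.99375 = 0.166548 + 0.881464 = 1.048012.
Q̄ = (S_0/π) × [bracket] = (1361/π) × 1.048012 = 454.02 W/m².
Ratio Q̄_A / Q̄_B = 329.44 / 454.02 = 0.7256.

Q̄_A / Q̄_B ≈ 0.726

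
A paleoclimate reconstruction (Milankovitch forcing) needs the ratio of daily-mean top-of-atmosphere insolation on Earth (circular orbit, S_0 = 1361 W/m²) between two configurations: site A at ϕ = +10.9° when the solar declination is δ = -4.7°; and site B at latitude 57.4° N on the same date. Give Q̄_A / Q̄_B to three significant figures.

Q̄_A / Q̄_B ≈ 2.20

— Configuration A (ϕ=+10.9°):
cos h₀ = −tan(+10.9°) tan(-4.700°) = 0.0158, h₀ = 1.5550 rad.
Bracket: h₀ sin ϕ sin δ + cos ϕ cos δ sin h₀ = 1.5550×0.18910×-0.08194 + 0.98196×0.99664×0.99987 = -0.024094 + 0.978533 = 0.954439.
Q̄ = (S_0/π) × [bracket] = (1361/π) × 0.954439 = 413.48 W/m².
— Configuration B (ϕ=+57.4°):
cos h₀ = −tan(+57.4°) tan(-4.700°) = 0.1286, h₀ = 1.4419 rad.
Bracket: h₀ sin ϕ sin δ + cos ϕ cos δ sin h₀ = 1.4419×0.84245×-0.08194 + 0.53877×0.99664×0.99170 = -0.099535 + 0.532503 = 0.432968.
Q̄ = (S_0/π) × [bracket] = (1361/π) × 0.432968 = 187.57 W/m².
Ratio Q̄_A / Q̄_B = 413.48 / 187.57 = 2.204.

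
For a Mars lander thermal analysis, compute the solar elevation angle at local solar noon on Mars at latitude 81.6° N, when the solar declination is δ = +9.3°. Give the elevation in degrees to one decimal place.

At local noon the hour angle is zero, so the zenith angle equals |φ − δ| = |+81.6° − (+9.300°)| = 72.300°.
Elevation = 90° − 72.300° = 17.7°.

17.7°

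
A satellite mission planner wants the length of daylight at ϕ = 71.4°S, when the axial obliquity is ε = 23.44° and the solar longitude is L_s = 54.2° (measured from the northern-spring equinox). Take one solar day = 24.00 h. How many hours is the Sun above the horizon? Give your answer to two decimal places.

Solar declination: sin δ = sin ε · sin L_s = sin 23.44° × sin 54.2° = 0.32263, so δ = +18.822°.
cos h₀ = −tan ϕ · tan δ = 1.0128 ≥ 1, so the Sun never rises (polar night) and h₀ = 0.
Daylight = 2h₀/(2π) × 24.00 h = (0.0000/π) × 24.00 = 0.00 h.

0.00 h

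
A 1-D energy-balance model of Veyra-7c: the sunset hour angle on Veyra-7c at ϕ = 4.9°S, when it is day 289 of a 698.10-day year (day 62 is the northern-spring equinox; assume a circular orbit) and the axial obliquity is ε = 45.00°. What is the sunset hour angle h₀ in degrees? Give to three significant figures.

h₀ = 86.0°

Solar longitude: L_s = 360° × (289 − 62)/698.10 = 117.061°.
sin δ = sin 45.00° × sin 117.061° = 0.62970, so δ = +39.028°.
cos h₀ = −tan ϕ · tan δ = −tan(-4.9°) × tan(+39.028°) = 0.0695, so h₀ = 1.5012 rad = 86.02°.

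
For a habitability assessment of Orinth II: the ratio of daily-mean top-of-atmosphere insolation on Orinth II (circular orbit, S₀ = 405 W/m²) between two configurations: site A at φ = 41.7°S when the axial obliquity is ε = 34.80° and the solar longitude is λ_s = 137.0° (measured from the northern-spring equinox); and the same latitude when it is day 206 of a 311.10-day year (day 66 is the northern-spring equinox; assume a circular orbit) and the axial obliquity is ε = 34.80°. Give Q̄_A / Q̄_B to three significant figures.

— Configuration A (φ=-41.7°):
Solar declination: sin δ = sin ε · sin λ_s = sin 34.80° × sin 137.0° = 0.38923, so δ = +22.906°.
cos H₀ = −tan(-41.7°) tan(+22.906°) = 0.3765, H₀ = 1.1848 rad.
Bracket: H₀ sin φ sin δ + cos φ cos δ sin H₀ = 1.1848×-0.66523×0.38923 + 0.74664×0.92114×0.92643 = -0.306777 + 0.637161 = 0.330384.
Q̄ = (S₀/π) × [bracket] = (405/π) × 0.330384 = 42.592 W/m².
— Configuration B (φ=-41.7°):
Solar longitude: λ_s = 360° × (206 − 66)/311.10 = 162.006°.
sin δ = sin 34.80° × sin 162.006° = 0.17631, so δ = +10.155°.
cos H₀ = −tan(-41.7°) tan(+10.155°) = 0.1596, H₀ = 1.4105 rad.
Bracket: H₀ sin φ sin δ + cos φ cos δ sin H₀ = 1.4105×-0.66523×0.17631 + 0.74664×0.98434×0.98718 = -0.165433 + 0.725526 = 0.560093.
Q̄ = (S₀/π) × [bracket] = (405/π) × 0.560093 = 72.205 W/m².
Ratio Q̄_A / Q̄_B = 42.592 / 72.205 = 0.5899.

Q̄_A / Q̄_B ≈ 0.590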